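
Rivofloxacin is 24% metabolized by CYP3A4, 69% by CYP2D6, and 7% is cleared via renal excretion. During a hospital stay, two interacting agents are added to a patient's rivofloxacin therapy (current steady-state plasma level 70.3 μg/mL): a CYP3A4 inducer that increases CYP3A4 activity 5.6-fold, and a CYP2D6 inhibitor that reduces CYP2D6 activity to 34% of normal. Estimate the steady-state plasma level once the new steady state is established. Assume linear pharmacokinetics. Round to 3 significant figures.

CYP3A4: 0.24 × 5.6 = 1.344
CYP2D6: 0.69 × 0.34 = 0.2346
Other: 0.07 (unchanged)
Relative clearance = 1.344 + 0.2346 + 0.07 = 1.6486.
New steady-state plasma level = 70.3 / 1.6486 = 42.6 μg/mL (concentration scales inversely with clearance).

42.6 μg/mL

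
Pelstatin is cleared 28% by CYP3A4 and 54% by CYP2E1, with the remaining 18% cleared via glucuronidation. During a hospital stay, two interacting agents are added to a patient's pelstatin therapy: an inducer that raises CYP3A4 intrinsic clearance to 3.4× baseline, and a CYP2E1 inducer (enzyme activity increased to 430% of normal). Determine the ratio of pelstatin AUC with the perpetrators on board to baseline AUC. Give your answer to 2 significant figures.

0.29

The CYP3A4 pathway (28% of clearance) increases to 3.4× activity: 0.28 × 3.4 = 0.952.
The CYP2E1 pathway (54% of clearance) increases to 4.3× activity: 0.54 × 4.3 = 2.322.
The remaining 18% of clearance is unaffected.
New clearance relative to baseline: 0.952 + 2.322 + 0.18 = 3.454.
Because AUC varies inversely with clearance, the combined effect is 1 / 3.454 = 0.29.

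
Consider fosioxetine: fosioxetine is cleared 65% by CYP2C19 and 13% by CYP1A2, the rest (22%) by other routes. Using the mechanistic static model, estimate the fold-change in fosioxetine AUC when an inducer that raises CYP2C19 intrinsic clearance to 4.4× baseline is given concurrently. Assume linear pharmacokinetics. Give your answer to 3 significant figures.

0.312

The CYP2C19 pathway (65% of clearance) is boosted to 4.4× activity: 0.65 × 4.4 = 2.86.
CYP1A2 (13%) and the residual 22% are unaffected.
CL_new/CL_old = 2.86 + 0.13 + 0.22 = 3.21.
AUC ratio = CL_old/CL_new = 1 / 3.21 = 0.312.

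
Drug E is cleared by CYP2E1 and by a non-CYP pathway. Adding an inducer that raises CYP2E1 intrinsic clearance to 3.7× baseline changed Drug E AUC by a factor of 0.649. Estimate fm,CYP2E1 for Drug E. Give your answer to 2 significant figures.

0.20

CL'/CL = 1 / 0.649 = 1.541
3.7·fm + (1 − fm) = 1.541
fm = (1.541 − 1) / (3.7 − 1) = 0.20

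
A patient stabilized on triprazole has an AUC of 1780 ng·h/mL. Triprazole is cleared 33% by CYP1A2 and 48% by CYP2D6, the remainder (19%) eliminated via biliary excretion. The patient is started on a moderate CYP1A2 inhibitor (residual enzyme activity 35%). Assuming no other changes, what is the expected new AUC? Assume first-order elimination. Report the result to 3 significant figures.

CYP1A2: 0.33 × 0.35 = 0.1155
CYP2D6: 0.48 (unchanged)
Other: 0.19 (unchanged)
CL_new/CL_old = 0.1155 + 0.48 + 0.19 = 0.7855.
With dosing unchanged, AUC scales as 1/CL: 1780 / 0.7855 = 2.27 × 10³ ng·h/mL.

2.27 × 10³ ng·h/mL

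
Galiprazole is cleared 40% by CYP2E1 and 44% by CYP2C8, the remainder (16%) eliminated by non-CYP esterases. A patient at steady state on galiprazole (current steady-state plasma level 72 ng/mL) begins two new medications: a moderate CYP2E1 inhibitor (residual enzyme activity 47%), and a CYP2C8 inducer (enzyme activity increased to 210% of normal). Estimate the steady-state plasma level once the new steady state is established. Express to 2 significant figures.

The CYP2E1 pathway (40% of clearance) falls to 0.47× activity: 0.4 × 0.47 = 0.188.
The CYP2C8 pathway (44% of clearance) rises to 2.1× activity: 0.44 × 2.1 = 0.924.
Non-CYP routes (16%) are unchanged.
New clearance relative to baseline: 0.188 + 0.924 + 0.16 = 1.272.
New steady-state plasma level = 72 / 1.272 = 57 ng/mL (concentration scales inversely with clearance).

57 ng/mL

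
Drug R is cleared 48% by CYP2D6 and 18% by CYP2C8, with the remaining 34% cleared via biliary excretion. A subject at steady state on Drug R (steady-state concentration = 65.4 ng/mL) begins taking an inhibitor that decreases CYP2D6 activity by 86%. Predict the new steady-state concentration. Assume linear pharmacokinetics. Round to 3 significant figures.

CYP2D6: 0.48 × 0.14 = 0.0672
CYP2C8: 0.18 (unchanged)
Other: 0.34 (unchanged)
New clearance relative to baseline: 0.0672 + 0.18 + 0.34 = 0.5872.
Steady-state concentration ∝ 1/CL, so new value = 65.4 / 0.5872 = 111 ng/mL.

111 ng/mL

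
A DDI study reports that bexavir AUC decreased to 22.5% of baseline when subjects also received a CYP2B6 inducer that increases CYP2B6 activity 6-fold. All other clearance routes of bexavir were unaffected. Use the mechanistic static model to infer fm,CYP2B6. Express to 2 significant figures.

Write x for the fraction cleared via CYP2B6. The observed AUC change means clearance rose to 1/0.225 = 4.444 of baseline.
Setting x·6 + (1 − x) = 4.444 and solving: x = (4.444 − 1)/(6 − 1) = 0.69.

0.69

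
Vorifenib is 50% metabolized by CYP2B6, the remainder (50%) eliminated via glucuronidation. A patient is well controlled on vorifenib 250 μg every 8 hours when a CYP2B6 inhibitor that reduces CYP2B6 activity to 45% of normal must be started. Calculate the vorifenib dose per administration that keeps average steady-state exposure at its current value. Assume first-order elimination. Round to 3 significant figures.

CYP2B6: 0.5 × 0.45 = 0.225
Other: 0.5 (unchanged)
Relative clearance = 0.225 + 0.5 = 0.725.
To maintain the same steady-state level, dose must scale with clearance: new dose = 250 × 0.725 = 181 μg.

181 μg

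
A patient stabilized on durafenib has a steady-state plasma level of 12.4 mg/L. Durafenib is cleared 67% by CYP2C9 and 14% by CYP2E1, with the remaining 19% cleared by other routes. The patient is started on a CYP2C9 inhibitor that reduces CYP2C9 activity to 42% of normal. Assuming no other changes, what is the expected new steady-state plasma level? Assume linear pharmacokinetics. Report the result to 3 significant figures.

The CYP2C9 pathway (67% of clearance) falls to 0.42× activity: 0.67 × 0.42 = 0.2814.
CYP2E1 (14%) and the residual 19% are unaffected.
New clearance relative to baseline: 0.2814 + 0.14 + 0.19 = 0.6114.
New steady-state plasma level = baseline ÷ relative clearance = 12.4 / 0.6114 = 20.3 mg/L.

20.3 mg/L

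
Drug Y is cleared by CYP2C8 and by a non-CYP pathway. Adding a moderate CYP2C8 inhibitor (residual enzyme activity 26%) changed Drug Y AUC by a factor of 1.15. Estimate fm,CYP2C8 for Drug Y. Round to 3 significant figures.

Call the CYP2C8 fraction fm. After the interaction, CL_new/CL_old = fm × 0.26 + (1 − fm).
AUC ratio = 1 / (new CL fraction), so new CL fraction = 1 / 1.15 = 0.8696.
fm × 0.26 + 1 − fm = 0.8696  ⇒  fm × (0.26 − 1) = −0.1304  ⇒  fm = 0.176.

0.176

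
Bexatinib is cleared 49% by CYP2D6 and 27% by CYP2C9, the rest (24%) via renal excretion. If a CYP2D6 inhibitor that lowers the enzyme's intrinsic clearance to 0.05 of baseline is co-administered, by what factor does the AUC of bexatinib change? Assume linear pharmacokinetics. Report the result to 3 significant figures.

The CYP2D6 pathway (49% of clearance) drops to 0.05× activity: 0.49 × 0.05 = 0.0245.
CYP2C9 (27%) and the residual 24% are unaffected.
New clearance relative to baseline: 0.0245 + 0.27 + 0.24 = 0.5345.
AUC is inversely proportional to clearance, so the fold-change is 1 / 0.5345 = 1.87.

1.87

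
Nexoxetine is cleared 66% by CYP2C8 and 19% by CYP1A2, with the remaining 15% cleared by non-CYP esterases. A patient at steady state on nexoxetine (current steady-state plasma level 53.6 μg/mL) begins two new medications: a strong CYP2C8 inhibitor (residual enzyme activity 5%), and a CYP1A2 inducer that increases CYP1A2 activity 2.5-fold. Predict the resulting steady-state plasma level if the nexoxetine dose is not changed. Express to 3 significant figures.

CYP2C8: 0.66 × 0.05 = 0.033
CYP1A2: 0.19 × 2.5 = 0.475
Other: 0.15 (unchanged)
CL_new/CL_old = 0.033 + 0.475 + 0.15 = 0.658.
New steady-state plasma level = 53.6 / 0.658 = 81.5 μg/mL (concentration scales inversely with clearance).

81.5 μg/mL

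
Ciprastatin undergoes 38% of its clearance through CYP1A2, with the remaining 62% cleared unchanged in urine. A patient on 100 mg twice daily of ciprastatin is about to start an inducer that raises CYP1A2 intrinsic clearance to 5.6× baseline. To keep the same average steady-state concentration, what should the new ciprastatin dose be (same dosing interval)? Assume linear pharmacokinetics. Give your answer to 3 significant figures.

The CYP1A2 pathway (38% of clearance) is boosted to 5.6× activity: 0.38 × 5.6 = 2.128.
Non-CYP routes (62%) are unchanged.
CL_new/CL_old = 2.128 + 0.62 = 2.748.
Exposure is unchanged when dose changes in proportion to clearance. New dose = 100 mg × 2.748 = 275 mg.

275 mg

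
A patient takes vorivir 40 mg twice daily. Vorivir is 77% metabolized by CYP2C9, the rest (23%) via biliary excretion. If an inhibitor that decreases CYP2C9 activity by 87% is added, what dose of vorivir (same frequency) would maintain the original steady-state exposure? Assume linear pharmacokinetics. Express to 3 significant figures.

13.2 mg

CYP2C9: 0.77 × 0.13 = 0.1001
Other: 0.23 (unchanged)
New clearance relative to baseline: 0.1001 + 0.23 = 0.3301.
Css,avg = (dose rate)/CL, so holding Css fixed requires dose ∝ CL: 40 × 0.3301 = 13.2 mg.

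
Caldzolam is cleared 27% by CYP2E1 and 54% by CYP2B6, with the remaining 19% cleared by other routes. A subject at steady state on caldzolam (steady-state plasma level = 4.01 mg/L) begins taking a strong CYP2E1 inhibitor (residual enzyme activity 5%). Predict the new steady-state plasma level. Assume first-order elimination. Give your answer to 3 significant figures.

CYP2E1: 0.27 × 0.05 = 0.0135
CYP2B6: 0.54 (unchanged)
Other: 0.19 (unchanged)
CL_new/CL_old = 0.0135 + 0.54 + 0.19 = 0.7435.
With dosing unchanged, steady-state plasma level scales as 1/CL: 4.01 / 0.7435 = 5.39 mg/L.

5.39 mg/L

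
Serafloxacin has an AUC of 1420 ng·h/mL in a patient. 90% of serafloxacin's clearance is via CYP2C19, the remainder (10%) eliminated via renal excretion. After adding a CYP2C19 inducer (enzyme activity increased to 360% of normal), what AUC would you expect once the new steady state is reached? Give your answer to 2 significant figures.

4.3 × 10² ng·h/mL

CYP2C19: 0.9 × 3.6 = 3.24
Other: 0.1 (unchanged)
CL_new/CL_old = 3.24 + 0.1 = 3.34.
AUC ∝ 1/CL, so new value = 1420 / 3.34 = 4.3 × 10² ng·h/mL.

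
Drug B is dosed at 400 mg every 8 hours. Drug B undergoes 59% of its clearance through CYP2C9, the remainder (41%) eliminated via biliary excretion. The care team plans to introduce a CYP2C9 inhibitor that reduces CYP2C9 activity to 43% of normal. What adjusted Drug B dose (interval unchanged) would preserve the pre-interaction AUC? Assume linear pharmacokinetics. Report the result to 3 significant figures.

265 mg

The CYP2C9 pathway (59% of clearance) drops to 0.43× activity: 0.59 × 0.43 = 0.2537.
The remaining 41% of clearance is unaffected.
New clearance relative to baseline: 0.2537 + 0.41 = 0.6637.
Exposure is unchanged when dose changes in proportion to clearance. New dose = 400 mg × 0.6637 = 265 mg.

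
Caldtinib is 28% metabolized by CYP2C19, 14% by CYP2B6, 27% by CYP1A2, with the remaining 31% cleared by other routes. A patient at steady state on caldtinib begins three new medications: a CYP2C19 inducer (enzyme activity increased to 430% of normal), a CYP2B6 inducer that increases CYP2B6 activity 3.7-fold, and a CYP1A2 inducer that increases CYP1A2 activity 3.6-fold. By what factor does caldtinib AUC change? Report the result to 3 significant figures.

0.333

The CYP2C19 pathway (28% of clearance) rises to 4.3× activity: 0.28 × 4.3 = 1.204.
The CYP2B6 pathway (14% of clearance) is boosted to 3.7× activity: 0.14 × 3.7 = 0.518.
The CYP1A2 pathway (27% of clearance) increases to 3.6× activity: 0.27 × 3.6 = 0.972.
Non-CYP routes (31%) are unchanged.
CL_new/CL_old = 1.204 + 0.518 + 0.972 + 0.31 = 3.004.
Net AUC ratio = 1 / 3.004 = 0.333.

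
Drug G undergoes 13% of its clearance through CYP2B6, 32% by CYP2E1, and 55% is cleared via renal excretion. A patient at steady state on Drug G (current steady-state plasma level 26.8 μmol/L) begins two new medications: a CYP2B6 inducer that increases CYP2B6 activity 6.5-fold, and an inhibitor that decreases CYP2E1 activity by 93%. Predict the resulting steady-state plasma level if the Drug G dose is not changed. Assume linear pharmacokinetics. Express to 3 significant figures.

The CYP2B6 pathway (13% of clearance) increases to 6.5× activity: 0.13 × 6.5 = 0.845.
The CYP2E1 pathway (32% of clearance) drops to 0.07× activity: 0.32 × 0.07 = 0.0224.
The remaining 55% of clearance is unaffected.
New clearance relative to baseline: 0.845 + 0.0224 + 0.55 = 1.4174.
Steady-state plasma level ∝ 1/CL: new value = 26.8 / 1.4174 = 18.9 μmol/L.

18.9 μmol/L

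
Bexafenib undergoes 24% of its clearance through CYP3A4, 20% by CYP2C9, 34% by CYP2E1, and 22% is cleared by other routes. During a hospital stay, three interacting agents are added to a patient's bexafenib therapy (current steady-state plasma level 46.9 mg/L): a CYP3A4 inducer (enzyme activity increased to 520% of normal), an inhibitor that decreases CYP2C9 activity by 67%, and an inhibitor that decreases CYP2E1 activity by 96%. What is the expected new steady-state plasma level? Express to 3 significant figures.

CYP3A4: 0.24 × 5.2 = 1.248
CYP2C9: 0.2 × 0.33 = 0.066
CYP2E1: 0.34 × 0.04 = 0.0136
Other: 0.22 (unchanged)
Relative clearance = 1.248 + 0.066 + 0.0136 + 0.22 = 1.5476.
New steady-state plasma level = 46.9 / 1.5476 = 30.3 mg/L (concentration scales inversely with clearance).

30.3 mg/L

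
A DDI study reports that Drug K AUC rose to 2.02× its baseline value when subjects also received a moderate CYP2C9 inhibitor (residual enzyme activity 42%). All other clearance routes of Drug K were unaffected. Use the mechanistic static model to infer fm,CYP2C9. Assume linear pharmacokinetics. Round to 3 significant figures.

Let x = fm,CYP2C9. Because AUC ∝ 1/CL, relative clearance fell to 1/2.02 = 0.495.
Only the CYP2C9 route changed, so 0.495 = x·0.42 + (1 − x), giving x = 0.871.

0.871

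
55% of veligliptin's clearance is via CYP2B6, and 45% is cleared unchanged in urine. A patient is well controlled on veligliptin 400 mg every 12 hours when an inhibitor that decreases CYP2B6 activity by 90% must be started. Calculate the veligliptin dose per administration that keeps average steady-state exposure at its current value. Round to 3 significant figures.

CYP2B6: 0.55 × 0.1 = 0.055
Other: 0.45 (unchanged)
Relative clearance = 0.055 + 0.45 = 0.505.
Exposure is unchanged when dose changes in proportion to clearance. New dose = 400 mg × 0.505 = 202 mg.

202 mg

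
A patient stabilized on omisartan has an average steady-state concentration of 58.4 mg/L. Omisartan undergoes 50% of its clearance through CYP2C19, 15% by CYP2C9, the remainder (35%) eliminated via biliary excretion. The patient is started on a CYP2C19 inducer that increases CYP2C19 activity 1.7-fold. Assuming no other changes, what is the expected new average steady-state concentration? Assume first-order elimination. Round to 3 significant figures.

43.3 mg/L

The CYP2C19 pathway (50% of clearance) rises to 1.7× activity: 0.5 × 1.7 = 0.85.
CYP2C9 (15%) and the residual 35% are unaffected.
CL_new/CL_old = 0.85 + 0.15 + 0.35 = 1.35.
With dosing unchanged, average steady-state concentration scales as 1/CL: 58.4 / 1.35 = 43.3 mg/L.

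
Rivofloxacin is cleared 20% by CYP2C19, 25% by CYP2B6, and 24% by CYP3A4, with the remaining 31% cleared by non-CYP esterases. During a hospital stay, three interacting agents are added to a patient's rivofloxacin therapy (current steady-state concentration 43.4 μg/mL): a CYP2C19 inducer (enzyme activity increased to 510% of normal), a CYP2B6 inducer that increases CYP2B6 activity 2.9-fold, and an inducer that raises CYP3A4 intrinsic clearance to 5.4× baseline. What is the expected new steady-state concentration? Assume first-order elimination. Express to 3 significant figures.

13.0 μg/mL

CYP2C19: 0.2 × 5.1 = 1.02
CYP2B6: 0.25 × 2.9 = 0.725
CYP3A4: 0.24 × 5.4 = 1.296
Other: 0.31 (unchanged)
CL_new/CL_old = 1.02 + 0.725 + 1.296 + 0.31 = 3.351.
Dividing the baseline by the relative clearance: 43.4 / 3.351 = 13.0 μg/mL.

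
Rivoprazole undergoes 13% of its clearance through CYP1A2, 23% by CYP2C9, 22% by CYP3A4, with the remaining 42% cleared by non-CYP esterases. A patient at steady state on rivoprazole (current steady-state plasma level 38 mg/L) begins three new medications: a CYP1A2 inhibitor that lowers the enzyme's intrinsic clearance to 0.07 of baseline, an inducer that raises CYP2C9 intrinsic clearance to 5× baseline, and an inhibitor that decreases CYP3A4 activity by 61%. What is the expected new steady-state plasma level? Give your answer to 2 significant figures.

The CYP1A2 pathway (13% of clearance) is reduced to 0.07× activity: 0.13 × 0.07 = 0.0091.
The CYP2C9 pathway (23% of clearance) is boosted to 5× activity: 0.23 × 5 = 1.15.
The CYP3A4 pathway (22% of clearance) falls to 0.39× activity: 0.22 × 0.39 = 0.0858.
Non-CYP routes (42%) are unchanged.
CL_new/CL_old = 0.0091 + 1.15 + 0.0858 + 0.42 = 1.6649.
Dividing the baseline by the relative clearance: 38 / 1.6649 = 23 mg/L.

23 mg/L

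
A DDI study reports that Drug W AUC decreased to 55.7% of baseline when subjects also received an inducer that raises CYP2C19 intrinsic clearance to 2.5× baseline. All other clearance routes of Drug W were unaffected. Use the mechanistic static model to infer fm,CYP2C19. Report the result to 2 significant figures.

0.53

CL'/CL = 1 / 0.557 = 1.795
2.5·fm + (1 − fm) = 1.795
fm = (1.795 − 1) / (2.5 − 1) = 0.53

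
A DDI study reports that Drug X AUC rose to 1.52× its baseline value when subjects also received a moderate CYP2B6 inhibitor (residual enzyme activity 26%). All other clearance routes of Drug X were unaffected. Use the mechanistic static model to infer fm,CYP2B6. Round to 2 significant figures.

0.46

CL'/CL = 1 / 1.52 = 0.6579
0.26·fm + (1 − fm) = 0.6579
fm = (0.6579 − 1) / (0.26 − 1) = 0.46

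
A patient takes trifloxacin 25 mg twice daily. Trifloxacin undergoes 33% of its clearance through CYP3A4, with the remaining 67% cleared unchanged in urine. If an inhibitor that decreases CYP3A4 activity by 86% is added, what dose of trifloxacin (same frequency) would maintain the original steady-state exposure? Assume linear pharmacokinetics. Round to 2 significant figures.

18 mg

The CYP3A4 pathway (33% of clearance) drops to 0.14× activity: 0.33 × 0.14 = 0.0462.
Non-CYP routes (67%) are unchanged.
New clearance relative to baseline: 0.0462 + 0.67 = 0.7162.
Css,avg = (dose rate)/CL, so holding Css fixed requires dose ∝ CL: 25 × 0.7162 = 18 mg.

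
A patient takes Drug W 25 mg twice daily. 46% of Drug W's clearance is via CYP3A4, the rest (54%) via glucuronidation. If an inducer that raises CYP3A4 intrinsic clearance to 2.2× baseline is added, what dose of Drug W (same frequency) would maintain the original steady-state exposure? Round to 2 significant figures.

The CYP3A4 pathway (46% of clearance) is boosted to 2.2× activity: 0.46 × 2.2 = 1.012.
Non-CYP routes (54%) are unchanged.
Relative clearance = 1.012 + 0.54 = 1.552.
To maintain the same steady-state level, dose must scale with clearance: new dose = 25 × 1.552 = 39 mg.

39 mg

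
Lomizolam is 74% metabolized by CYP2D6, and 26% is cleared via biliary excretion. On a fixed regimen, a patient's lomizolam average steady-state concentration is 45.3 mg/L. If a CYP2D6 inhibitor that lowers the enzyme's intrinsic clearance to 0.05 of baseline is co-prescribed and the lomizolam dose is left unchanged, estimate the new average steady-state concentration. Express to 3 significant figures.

The CYP2D6 pathway (74% of clearance) falls to 0.05× activity: 0.74 × 0.05 = 0.037.
Non-CYP routes (26%) are unchanged.
New clearance relative to baseline: 0.037 + 0.26 = 0.297.
With dosing unchanged, average steady-state concentration scales as 1/CL: 45.3 / 0.297 = 153 mg/L.

153 mg/L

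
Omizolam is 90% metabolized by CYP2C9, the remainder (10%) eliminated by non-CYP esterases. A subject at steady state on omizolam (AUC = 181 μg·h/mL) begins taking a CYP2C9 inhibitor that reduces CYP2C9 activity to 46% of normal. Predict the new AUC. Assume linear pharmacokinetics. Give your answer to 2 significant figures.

The CYP2C9 pathway (90% of clearance) is reduced to 0.46× activity: 0.9 × 0.46 = 0.414.
Non-CYP routes (10%) are unchanged.
CL_new/CL_old = 0.414 + 0.1 = 0.514.
New AUC = baseline ÷ relative clearance = 181 / 0.514 = 3.5 × 10² μg·h/mL.

3.5 × 10² μg·h/mL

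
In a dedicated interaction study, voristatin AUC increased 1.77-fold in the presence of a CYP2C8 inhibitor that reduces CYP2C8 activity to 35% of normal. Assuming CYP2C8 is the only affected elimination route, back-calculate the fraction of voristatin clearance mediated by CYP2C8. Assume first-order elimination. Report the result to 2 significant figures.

Call the CYP2C8 fraction fm. After the interaction, CL_new/CL_old = fm × 0.35 + (1 − fm).
AUC ratio = 1 / (new CL fraction), so new CL fraction = 1 / 1.77 = 0.565.
fm × 0.35 + 1 − fm = 0.565  ⇒  fm × (0.35 − 1) = −0.435  ⇒  fm = 0.67.

0.67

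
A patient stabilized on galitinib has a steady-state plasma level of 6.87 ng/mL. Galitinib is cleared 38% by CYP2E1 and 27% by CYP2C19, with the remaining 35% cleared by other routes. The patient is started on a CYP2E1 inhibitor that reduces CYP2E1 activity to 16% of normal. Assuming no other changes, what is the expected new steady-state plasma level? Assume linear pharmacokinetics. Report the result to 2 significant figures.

10 ng/mL

The CYP2E1 pathway (38% of clearance) is reduced to 0.16× activity: 0.38 × 0.16 = 0.0608.
CYP2C19 (27%) and the residual 35% are unaffected.
Relative clearance = 0.0608 + 0.27 + 0.35 = 0.6808.
With dosing unchanged, steady-state plasma level scales as 1/CL: 6.87 / 0.6808 = 10 ng/mL.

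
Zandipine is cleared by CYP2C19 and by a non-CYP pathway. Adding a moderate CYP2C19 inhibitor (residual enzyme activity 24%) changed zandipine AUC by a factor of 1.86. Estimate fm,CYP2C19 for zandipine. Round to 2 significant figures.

0.61

CL'/CL = 1 / 1.86 = 0.5376
0.24·fm + (1 − fm) = 0.5376
fm = (0.5376 − 1) / (0.24 − 1) = 0.61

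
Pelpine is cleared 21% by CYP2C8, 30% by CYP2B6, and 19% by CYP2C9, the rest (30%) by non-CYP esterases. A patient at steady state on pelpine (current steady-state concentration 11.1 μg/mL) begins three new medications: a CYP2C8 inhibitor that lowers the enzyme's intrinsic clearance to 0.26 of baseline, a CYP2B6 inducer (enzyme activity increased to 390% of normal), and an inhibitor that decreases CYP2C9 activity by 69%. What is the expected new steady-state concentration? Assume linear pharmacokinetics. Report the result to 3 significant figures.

CYP2C8: 0.21 × 0.26 = 0.0546
CYP2B6: 0.3 × 3.9 = 1.17
CYP2C9: 0.19 × 0.31 = 0.0589
Other: 0.3 (unchanged)
Relative clearance = 0.0546 + 1.17 + 0.0589 + 0.3 = 1.5835.
Steady-state concentration ∝ 1/CL: new value = 11.1 / 1.5835 = 7.01 μg/mL.

7.01 μg/mL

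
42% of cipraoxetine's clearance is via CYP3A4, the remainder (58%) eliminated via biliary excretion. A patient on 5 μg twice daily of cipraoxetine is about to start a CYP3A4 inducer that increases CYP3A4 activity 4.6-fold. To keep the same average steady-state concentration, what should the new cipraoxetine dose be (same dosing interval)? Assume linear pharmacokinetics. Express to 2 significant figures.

The CYP3A4 pathway (42% of clearance) rises to 4.6× activity: 0.42 × 4.6 = 1.932.
Non-CYP routes (58%) are unchanged.
New clearance relative to baseline: 1.932 + 0.58 = 2.512.
To maintain the same steady-state level, dose must scale with clearance: new dose = 5 × 2.512 = 13 μg.

13 μg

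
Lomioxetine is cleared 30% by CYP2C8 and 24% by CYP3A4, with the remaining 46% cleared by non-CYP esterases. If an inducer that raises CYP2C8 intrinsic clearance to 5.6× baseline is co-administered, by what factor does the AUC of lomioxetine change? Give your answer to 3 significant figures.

0.420

CYP2C8: 0.3 × 5.6 = 1.68
CYP3A4: 0.24 (unchanged)
Other: 0.46 (unchanged)
CL_new/CL_old = 1.68 + 0.24 + 0.46 = 2.38.
AUC ratio = CL_old/CL_new = 1 / 2.38 = 0.420.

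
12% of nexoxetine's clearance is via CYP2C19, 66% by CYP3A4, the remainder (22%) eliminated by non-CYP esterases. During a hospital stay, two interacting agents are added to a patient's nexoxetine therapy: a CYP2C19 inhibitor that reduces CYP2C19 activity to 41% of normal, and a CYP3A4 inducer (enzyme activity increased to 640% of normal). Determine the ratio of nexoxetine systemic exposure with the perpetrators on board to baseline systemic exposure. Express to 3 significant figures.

0.223

CYP2C19: 0.12 × 0.41 = 0.0492
CYP3A4: 0.66 × 6.4 = 4.224
Other: 0.22 (unchanged)
New clearance relative to baseline: 0.0492 + 4.224 + 0.22 = 4.4932.
Net systemic exposure ratio = 1 / 4.4932 = 0.223.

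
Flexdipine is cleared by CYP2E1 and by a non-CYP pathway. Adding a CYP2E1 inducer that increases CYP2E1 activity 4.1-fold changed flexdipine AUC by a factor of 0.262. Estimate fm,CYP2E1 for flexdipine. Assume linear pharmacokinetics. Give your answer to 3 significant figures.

0.909

Call the CYP2E1 fraction fm. After the interaction, CL_new/CL_old = fm × 4.1 + (1 − fm).
AUC ratio = 1 / (new CL fraction), so new CL fraction = 1 / 0.262 = 3.817.
fm × 4.1 + 1 − fm = 3.817  ⇒  fm × (4.1 − 1) = 2.817  ⇒  fm = 0.909.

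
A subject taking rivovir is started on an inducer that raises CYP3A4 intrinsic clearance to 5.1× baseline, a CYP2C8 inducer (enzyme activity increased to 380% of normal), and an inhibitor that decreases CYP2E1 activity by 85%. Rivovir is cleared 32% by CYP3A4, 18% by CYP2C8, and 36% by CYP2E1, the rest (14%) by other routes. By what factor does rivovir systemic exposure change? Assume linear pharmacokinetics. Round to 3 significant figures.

0.398

The CYP3A4 pathway (32% of clearance) rises to 5.1× activity: 0.32 × 5.1 = 1.632.
The CYP2C8 pathway (18% of clearance) rises to 3.8× activity: 0.18 × 3.8 = 0.684.
The CYP2E1 pathway (36% of clearance) drops to 0.15× activity: 0.36 × 0.15 = 0.054.
The remaining 14% of clearance is unaffected.
CL_new/CL_old = 1.632 + 0.684 + 0.054 + 0.14 = 2.51.
Systemic exposure ∝ 1/CL: fold-change = 1 / 2.51 = 0.398.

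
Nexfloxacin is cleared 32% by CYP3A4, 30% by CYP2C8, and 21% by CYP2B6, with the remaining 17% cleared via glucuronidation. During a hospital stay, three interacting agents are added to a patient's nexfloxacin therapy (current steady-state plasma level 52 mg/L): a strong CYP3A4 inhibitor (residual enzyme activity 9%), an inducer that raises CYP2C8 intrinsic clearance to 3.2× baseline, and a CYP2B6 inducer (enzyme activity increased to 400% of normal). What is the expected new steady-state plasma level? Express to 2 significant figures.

The CYP3A4 pathway (32% of clearance) is reduced to 0.09× activity: 0.32 × 0.09 = 0.0288.
The CYP2C8 pathway (30% of clearance) rises to 3.2× activity: 0.3 × 3.2 = 0.96.
The CYP2B6 pathway (21% of clearance) is boosted to 4× activity: 0.21 × 4 = 0.84.
Non-CYP routes (17%) are unchanged.
CL_new/CL_old = 0.0288 + 0.96 + 0.84 + 0.17 = 1.9988.
New steady-state plasma level = 52 / 1.9988 = 26 mg/L (concentration scales inversely with clearance).

26 mg/L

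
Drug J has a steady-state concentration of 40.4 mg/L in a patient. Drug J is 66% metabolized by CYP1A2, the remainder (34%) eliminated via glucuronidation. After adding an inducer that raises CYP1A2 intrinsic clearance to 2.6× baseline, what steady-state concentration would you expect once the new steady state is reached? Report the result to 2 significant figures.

The CYP1A2 pathway (66% of clearance) rises to 2.6× activity: 0.66 × 2.6 = 1.716.
Non-CYP routes (34%) are unchanged.
New clearance relative to baseline: 1.716 + 0.34 = 2.056.
Steady-state concentration ∝ 1/CL, so new value = 40.4 / 2.056 = 20 mg/L.

20 mg/L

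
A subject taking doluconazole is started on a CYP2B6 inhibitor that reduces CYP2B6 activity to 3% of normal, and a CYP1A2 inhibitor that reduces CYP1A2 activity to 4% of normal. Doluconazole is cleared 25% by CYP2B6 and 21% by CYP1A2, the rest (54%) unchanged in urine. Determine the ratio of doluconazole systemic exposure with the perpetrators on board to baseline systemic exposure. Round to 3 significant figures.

1.80

The CYP2B6 pathway (25% of clearance) falls to 0.03× activity: 0.25 × 0.03 = 0.0075.
The CYP1A2 pathway (21% of clearance) is reduced to 0.04× activity: 0.21 × 0.04 = 0.0084.
The remaining 54% of clearance is unaffected.
New clearance relative to baseline: 0.0075 + 0.0084 + 0.54 = 0.5559.
Net systemic exposure ratio = 1 / 0.5559 = 1.80.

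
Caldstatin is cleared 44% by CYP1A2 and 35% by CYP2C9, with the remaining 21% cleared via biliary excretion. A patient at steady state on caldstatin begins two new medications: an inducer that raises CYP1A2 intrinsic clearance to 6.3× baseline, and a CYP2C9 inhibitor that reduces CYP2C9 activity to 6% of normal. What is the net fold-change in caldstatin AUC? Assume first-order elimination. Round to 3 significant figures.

The CYP1A2 pathway (44% of clearance) is boosted to 6.3× activity: 0.44 × 6.3 = 2.772.
The CYP2C9 pathway (35% of clearance) falls to 0.06× activity: 0.35 × 0.06 = 0.021.
Non-CYP routes (21%) are unchanged.
CL_new/CL_old = 2.772 + 0.021 + 0.21 = 3.003.
AUC ∝ 1/CL: fold-change = 1 / 3.003 = 0.333.

0.333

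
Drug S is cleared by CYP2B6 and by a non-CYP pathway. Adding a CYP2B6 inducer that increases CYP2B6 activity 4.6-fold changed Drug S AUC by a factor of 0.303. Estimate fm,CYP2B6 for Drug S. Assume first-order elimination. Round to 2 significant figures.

0.64

CL'/CL = 1 / 0.303 = 3.3
4.6·fm + (1 − fm) = 3.3
fm = (3.3 − 1) / (4.6 − 1) = 0.64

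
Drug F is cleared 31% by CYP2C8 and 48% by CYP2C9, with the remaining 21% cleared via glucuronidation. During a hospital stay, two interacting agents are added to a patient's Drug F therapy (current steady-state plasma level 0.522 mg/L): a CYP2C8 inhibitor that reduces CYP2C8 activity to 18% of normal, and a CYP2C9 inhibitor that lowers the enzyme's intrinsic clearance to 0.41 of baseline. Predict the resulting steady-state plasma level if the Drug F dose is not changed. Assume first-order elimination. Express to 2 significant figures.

1.1 mg/L

The CYP2C8 pathway (31% of clearance) is reduced to 0.18× activity: 0.31 × 0.18 = 0.0558.
The CYP2C9 pathway (48% of clearance) falls to 0.41× activity: 0.48 × 0.41 = 0.1968.
Non-CYP routes (21%) are unchanged.
New clearance relative to baseline: 0.0558 + 0.1968 + 0.21 = 0.4626.
New steady-state plasma level = 0.522 / 0.4626 = 1.1 mg/L (concentration scales inversely with clearance).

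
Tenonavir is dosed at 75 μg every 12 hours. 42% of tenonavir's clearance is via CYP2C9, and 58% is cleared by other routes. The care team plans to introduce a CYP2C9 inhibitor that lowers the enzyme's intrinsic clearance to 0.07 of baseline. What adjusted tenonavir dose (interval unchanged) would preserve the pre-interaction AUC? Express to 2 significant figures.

The CYP2C9 pathway (42% of clearance) falls to 0.07× activity: 0.42 × 0.07 = 0.0294.
The remaining 58% of clearance is unaffected.
CL_new/CL_old = 0.0294 + 0.58 = 0.6094.
Css,avg = (dose rate)/CL, so holding Css fixed requires dose ∝ CL: 75 × 0.6094 = 46 μg.

46 μg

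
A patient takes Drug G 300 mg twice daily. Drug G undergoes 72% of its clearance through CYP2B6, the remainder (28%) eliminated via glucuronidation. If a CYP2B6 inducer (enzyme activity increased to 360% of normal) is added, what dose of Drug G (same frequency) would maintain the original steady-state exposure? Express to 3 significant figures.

The CYP2B6 pathway (72% of clearance) is boosted to 3.6× activity: 0.72 × 3.6 = 2.592.
The remaining 28% of clearance is unaffected.
CL_new/CL_old = 2.592 + 0.28 = 2.872.
To maintain the same steady-state level, dose must scale with clearance: new dose = 300 × 2.872 = 862 mg.

862 mg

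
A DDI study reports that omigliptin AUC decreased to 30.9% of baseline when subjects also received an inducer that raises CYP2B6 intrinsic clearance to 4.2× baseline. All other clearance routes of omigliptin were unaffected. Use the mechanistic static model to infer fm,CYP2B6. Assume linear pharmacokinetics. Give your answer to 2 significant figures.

0.70

Write x for the fraction cleared via CYP2B6. The observed AUC change means clearance rose to 1/0.309 = 3.236 of baseline.
Only the CYP2B6 route changed, so 3.236 = x·4.2 + (1 − x), giving x = 0.70.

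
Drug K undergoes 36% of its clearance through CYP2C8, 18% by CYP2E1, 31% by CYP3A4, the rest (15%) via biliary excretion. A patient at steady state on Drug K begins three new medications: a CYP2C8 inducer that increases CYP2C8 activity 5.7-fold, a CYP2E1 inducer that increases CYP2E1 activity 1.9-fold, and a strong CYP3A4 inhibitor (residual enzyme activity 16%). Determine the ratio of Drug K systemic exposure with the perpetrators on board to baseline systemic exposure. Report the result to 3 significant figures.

0.386

The CYP2C8 pathway (36% of clearance) rises to 5.7× activity: 0.36 × 5.7 = 2.052.
The CYP2E1 pathway (18% of clearance) is boosted to 1.9× activity: 0.18 × 1.9 = 0.342.
The CYP3A4 pathway (31% of clearance) drops to 0.16× activity: 0.31 × 0.16 = 0.0496.
Non-CYP routes (15%) are unchanged.
Relative clearance = 2.052 + 0.342 + 0.0496 + 0.15 = 2.5936.
Net systemic exposure ratio = 1 / 2.5936 = 0.386.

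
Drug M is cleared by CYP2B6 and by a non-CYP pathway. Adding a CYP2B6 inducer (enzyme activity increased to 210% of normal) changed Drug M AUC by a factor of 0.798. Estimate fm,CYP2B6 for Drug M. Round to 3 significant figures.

Let fm be the CYP2B6 fraction. New clearance relative to baseline = fm × 2.1 + (1 − fm).
AUC ratio = 1 / (new CL fraction), so new CL fraction = 1 / 0.798 = 1.253.
fm × 2.1 + 1 − fm = 1.253  ⇒  fm × (2.1 − 1) = 0.2531  ⇒  fm = 0.230.

0.230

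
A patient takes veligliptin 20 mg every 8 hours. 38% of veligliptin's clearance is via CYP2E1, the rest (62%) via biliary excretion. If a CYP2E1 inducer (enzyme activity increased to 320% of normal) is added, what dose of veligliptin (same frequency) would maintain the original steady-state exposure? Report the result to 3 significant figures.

36.7 mg

CYP2E1: 0.38 × 3.2 = 1.216
Other: 0.62 (unchanged)
New clearance relative to baseline: 1.216 + 0.62 = 1.836.
Css,avg = (dose rate)/CL, so holding Css fixed requires dose ∝ CL: 20 × 1.836 = 36.7 mg.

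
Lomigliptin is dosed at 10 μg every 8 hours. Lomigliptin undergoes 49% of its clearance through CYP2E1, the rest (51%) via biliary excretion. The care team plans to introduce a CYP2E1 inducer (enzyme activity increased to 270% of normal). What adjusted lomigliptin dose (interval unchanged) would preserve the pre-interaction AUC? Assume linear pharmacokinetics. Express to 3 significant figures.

18.3 μg

CYP2E1: 0.49 × 2.7 = 1.323
Other: 0.51 (unchanged)
Relative clearance = 1.323 + 0.51 = 1.833.
Exposure is unchanged when dose changes in proportion to clearance. New dose = 10 μg × 1.833 = 18.3 μg.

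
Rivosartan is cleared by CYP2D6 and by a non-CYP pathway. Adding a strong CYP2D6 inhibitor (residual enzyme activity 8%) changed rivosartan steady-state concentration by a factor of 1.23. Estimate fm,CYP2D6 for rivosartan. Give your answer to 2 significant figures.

Let fm be the CYP2D6 fraction. New clearance relative to baseline = fm × 0.08 + (1 − fm).
Steady-state concentration ratio = 1 / (new CL fraction), so new CL fraction = 1 / 1.23 = 0.813.
fm × 0.08 + 1 − fm = 0.813  ⇒  fm × (0.08 − 1) = −0.187  ⇒  fm = 0.20.

0.20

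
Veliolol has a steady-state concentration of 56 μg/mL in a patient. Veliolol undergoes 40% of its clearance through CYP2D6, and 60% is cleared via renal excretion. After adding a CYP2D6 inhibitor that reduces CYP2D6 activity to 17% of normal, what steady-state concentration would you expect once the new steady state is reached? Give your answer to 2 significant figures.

84 μg/mL

The CYP2D6 pathway (40% of clearance) falls to 0.17× activity: 0.4 × 0.17 = 0.068.
The remaining 60% of clearance is unaffected.
New clearance relative to baseline: 0.068 + 0.6 = 0.668.
With dosing unchanged, steady-state concentration scales as 1/CL: 56 / 0.668 = 84 μg/mL.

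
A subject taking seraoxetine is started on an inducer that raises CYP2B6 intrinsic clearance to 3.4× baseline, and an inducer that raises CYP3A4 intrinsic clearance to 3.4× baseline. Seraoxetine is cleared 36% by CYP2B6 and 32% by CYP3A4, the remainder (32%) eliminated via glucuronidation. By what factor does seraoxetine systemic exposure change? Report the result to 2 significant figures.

The CYP2B6 pathway (36% of clearance) increases to 3.4× activity: 0.36 × 3.4 = 1.224.
The CYP3A4 pathway (32% of clearance) increases to 3.4× activity: 0.32 × 3.4 = 1.088.
The remaining 32% of clearance is unaffected.
New clearance relative to baseline: 1.224 + 1.088 + 0.32 = 2.632.
Systemic exposure ∝ 1/CL: fold-change = 1 / 2.632 = 0.38.

0.38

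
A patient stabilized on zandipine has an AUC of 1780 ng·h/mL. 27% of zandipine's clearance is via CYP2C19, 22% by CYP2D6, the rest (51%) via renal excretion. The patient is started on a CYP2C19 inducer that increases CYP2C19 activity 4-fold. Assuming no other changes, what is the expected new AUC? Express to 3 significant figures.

983 ng·h/mL

The CYP2C19 pathway (27% of clearance) rises to 4× activity: 0.27 × 4 = 1.08.
CYP2D6 (22%) and the residual 51% are unaffected.
New clearance relative to baseline: 1.08 + 0.22 + 0.51 = 1.81.
With dosing unchanged, AUC scales as 1/CL: 1780 / 1.81 = 983 ng·h/mL.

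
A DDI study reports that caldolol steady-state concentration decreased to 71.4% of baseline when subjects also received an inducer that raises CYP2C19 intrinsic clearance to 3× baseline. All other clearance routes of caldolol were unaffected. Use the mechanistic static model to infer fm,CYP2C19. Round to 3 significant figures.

0.200

CL'/CL = 1 / 0.714 = 1.401
3·fm + (1 − fm) = 1.401
fm = (1.401 − 1) / (3 − 1) = 0.200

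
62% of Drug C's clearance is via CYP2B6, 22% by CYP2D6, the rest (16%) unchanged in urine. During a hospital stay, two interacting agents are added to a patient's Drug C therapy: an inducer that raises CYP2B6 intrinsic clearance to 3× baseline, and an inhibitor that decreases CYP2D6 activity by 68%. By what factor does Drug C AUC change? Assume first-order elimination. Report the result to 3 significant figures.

0.478

CYP2B6: 0.62 × 3 = 1.86
CYP2D6: 0.22 × 0.32 = 0.0704
Other: 0.16 (unchanged)
New clearance relative to baseline: 1.86 + 0.0704 + 0.16 = 2.0904.
Net AUC ratio = 1 / 2.0904 = 0.478.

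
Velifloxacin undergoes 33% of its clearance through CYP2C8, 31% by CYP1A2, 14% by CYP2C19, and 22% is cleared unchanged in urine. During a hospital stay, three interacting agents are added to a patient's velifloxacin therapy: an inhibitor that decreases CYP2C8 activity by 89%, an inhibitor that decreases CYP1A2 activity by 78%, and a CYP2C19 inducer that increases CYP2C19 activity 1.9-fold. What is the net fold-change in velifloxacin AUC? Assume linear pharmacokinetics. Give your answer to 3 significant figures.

1.69

CYP2C8: 0.33 × 0.11 = 0.0363
CYP1A2: 0.31 × 0.22 = 0.0682
CYP2C19: 0.14 × 1.9 = 0.266
Other: 0.22 (unchanged)
New clearance relative to baseline: 0.0363 + 0.0682 + 0.266 + 0.22 = 0.5905.
Because AUC varies inversely with clearance, the combined effect is 1 / 0.5905 = 1.69.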